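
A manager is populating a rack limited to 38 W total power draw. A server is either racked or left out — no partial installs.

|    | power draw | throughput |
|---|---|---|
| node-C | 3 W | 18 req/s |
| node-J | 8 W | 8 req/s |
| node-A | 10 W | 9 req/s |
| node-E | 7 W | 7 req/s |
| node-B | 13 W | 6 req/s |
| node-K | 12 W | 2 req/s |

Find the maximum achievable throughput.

This is a 0-1 knapsack instance.
node-C + node-J + node-A + node-E: power draw 3 + 8 + 10 + 7 = 28 ≤ 38, throughput 18 + 8 + 9 + 7 = 42.
node-C + node-J + node-A + node-B: power draw 3 + 8 + 10 + 13 = 34 ≤ 38, throughput 18 + 8 + 9 + 6 = 41.
node-C + node-A + node-E + node-B: power draw 3 + 10 + 7 + 13 = 33 ≤ 38, throughput 18 + 9 + 7 + 6 = 40.
Best is node-C, node-J, node-A, and node-E with total throughput 42.

42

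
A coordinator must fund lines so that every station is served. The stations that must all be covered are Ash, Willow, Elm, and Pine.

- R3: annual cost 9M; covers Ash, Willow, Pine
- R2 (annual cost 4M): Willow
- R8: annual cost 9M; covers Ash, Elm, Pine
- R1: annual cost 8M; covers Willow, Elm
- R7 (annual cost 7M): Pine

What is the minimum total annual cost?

Choose R2 and R8: together they cover Ash, Willow, Elm, Pine — every station.
Total annual cost: 4 + 9 = 13.

13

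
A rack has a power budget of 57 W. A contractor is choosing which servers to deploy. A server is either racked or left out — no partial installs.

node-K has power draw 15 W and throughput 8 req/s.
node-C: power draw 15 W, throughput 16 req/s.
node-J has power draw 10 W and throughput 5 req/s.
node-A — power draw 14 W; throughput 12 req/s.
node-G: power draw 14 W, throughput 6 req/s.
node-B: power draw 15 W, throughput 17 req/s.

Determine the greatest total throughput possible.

50

Allowing fractional choices, the relaxed optimum would be about 51.9, but servers are indivisible.
node-K + node-C + node-J + node-B: power draw 15 + 15 + 10 + 15 = 55 ≤ 57, throughput 8 + 16 + 5 + 17 = 46.
node-C + node-J + node-A + node-B: power draw 15 + 10 + 14 + 15 = 54 ≤ 57, throughput 16 + 5 + 12 + 17 = 50.
node-C + node-A + node-B: power draw 15 + 14 + 15 = 44 ≤ 57, throughput 16 + 12 + 17 = 45.
Best is node-C, node-J, node-A, and node-B with total throughput 50.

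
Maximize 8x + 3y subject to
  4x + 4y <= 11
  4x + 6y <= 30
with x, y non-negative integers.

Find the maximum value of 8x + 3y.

16

Relaxing integrality, the LP optimum is 22.00 at (x,y) = (2.75, 0), which is not an integer point.
(x,y)=(2,0): 4·2+4·0=8≤11, 4·2+6·0=8≤30, objective 16.
(x,y)=(1,1): 4·1+4·1=8≤11, 4·1+6·1=10≤30, objective 11.
(x,y)=(1,0): 4·1+4·0=4≤11, 4·1+6·0=4≤30, objective 8.
The best lattice point is (2,0), giving 16.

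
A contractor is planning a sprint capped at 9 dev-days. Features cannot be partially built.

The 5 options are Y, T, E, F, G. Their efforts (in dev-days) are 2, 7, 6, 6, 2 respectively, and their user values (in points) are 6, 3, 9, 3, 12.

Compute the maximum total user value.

21

Y + G: effort 2 + 2 = 4 ≤ 9, user value 6 + 12 = 18.
E + G: effort 6 + 2 = 8 ≤ 9, user value 9 + 12 = 21.
Best is E and G with total user value 21.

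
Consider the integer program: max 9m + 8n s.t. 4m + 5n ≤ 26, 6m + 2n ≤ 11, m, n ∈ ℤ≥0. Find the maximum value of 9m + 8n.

Relaxing integrality, the LP optimum is 41.95 at (m,n) = (0.136, 5.09), which is not an integer point.
(m,n)=(0,5): 4·0+5·5=25≤26, 6·0+2·5=10≤11, objective 40.
(m,n)=(0,4): 4·0+5·4=20≤26, 6·0+2·4=8≤11, objective 32.
The best lattice point is (0,5), giving 40.

40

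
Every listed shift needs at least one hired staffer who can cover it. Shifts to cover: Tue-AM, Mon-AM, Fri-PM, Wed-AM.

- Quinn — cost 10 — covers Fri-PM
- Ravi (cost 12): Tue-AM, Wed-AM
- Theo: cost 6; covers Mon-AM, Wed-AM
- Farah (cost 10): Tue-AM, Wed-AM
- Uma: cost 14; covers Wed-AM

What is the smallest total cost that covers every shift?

This is an integer covering problem.
Choose Quinn, Theo, and Farah: together they cover Tue-AM, Mon-AM, Fri-PM, Wed-AM — every shift.
Total cost: 10 + 6 + 10 = 26.
No cover costs less than 26.

26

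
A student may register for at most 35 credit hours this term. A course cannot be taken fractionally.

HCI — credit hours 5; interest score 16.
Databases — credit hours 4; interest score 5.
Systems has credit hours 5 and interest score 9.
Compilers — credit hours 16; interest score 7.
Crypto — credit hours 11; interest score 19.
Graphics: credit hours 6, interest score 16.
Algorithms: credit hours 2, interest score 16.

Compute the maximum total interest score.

81

This is an integer program with binary decision variables.
Take HCI, Databases, Systems, Crypto, Graphics, and Algorithms: credit hours 5 + 4 + 5 + 11 + 6 + 2 = 33 ≤ 35, interest score 16 + 5 + 9 + 19 + 16 + 16 = 81.
No other feasible combination does better.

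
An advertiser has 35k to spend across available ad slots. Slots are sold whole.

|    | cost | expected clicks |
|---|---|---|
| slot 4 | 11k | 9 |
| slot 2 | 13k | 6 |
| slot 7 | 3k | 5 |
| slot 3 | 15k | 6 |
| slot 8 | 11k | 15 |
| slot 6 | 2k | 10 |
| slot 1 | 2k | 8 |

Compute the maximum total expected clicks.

47

Treat it as a binary knapsack problem.
slot 2 + slot 7 + slot 8 + slot 6 + slot 1: cost 13 + 3 + 11 + 2 + 2 = 31 ≤ 35, expected clicks 6 + 5 + 15 + 10 + 8 = 44.
slot 4 + slot 7 + slot 8 + slot 6 + slot 1: cost 11 + 3 + 11 + 2 + 2 = 29 ≤ 35, expected clicks 9 + 5 + 15 + 10 + 8 = 47.
Best is slot 4, slot 7, slot 8, slot 6, and slot 1 with total expected clicks 47.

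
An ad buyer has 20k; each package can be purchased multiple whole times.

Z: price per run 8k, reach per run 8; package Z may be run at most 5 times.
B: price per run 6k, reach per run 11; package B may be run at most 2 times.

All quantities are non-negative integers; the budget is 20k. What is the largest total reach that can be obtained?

30

This is a bounded integer knapsack.
1×Z and 2×B: price 20 ≤ 20, reach 1·8 + 2·11 = 30.
2×B: price 12 ≤ 20, reach 2·11 = 22.
Best is 30.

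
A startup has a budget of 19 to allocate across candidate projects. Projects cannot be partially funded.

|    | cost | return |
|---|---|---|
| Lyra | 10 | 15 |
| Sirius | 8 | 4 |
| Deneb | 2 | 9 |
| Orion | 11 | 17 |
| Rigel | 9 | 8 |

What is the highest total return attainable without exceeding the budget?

26

Allowing fractional choices, the relaxed optimum would be about 35.0, but projects are indivisible.
Lyra + Rigel: cost 10 + 9 = 19 ≤ 19, return 15 + 8 = 23.
Lyra + Deneb: cost 10 + 2 = 12 ≤ 19, return 15 + 9 = 24.
Deneb + Orion: cost 2 + 11 = 13 ≤ 19, return 9 + 17 = 26.
Best is Deneb and Orion with total return 26.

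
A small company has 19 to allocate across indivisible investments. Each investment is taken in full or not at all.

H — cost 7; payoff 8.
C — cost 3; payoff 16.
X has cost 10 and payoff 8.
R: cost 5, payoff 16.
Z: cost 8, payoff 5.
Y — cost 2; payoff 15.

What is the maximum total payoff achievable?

This is a 0-1 knapsack instance.
H + C + R + Y: cost 7 + 3 + 5 + 2 = 17 ≤ 19, payoff 8 + 16 + 16 + 15 = 55.
C + R + Z + Y: cost 3 + 5 + 8 + 2 = 18 ≤ 19, payoff 16 + 16 + 5 + 15 = 52.
Best is H, C, R, and Y with total payoff 55.

55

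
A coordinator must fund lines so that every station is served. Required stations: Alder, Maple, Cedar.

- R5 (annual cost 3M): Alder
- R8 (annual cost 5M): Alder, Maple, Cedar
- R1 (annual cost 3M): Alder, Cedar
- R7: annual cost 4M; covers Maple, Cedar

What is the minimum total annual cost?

The greedy cost-per-new-station heuristic would pick R1 and R7 for 7, but a cheaper cover exists.
R8 alone covers Alder, Maple, Cedar — every station.
Total annual cost: 5.
No cover costs less than 5.

5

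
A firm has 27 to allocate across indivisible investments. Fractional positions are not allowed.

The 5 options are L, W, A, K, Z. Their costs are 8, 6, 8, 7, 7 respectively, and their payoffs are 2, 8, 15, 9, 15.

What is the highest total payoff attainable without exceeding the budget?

W + A + Z: cost 6 + 8 + 7 = 21 ≤ 27, payoff 8 + 15 + 15 = 38.
A + K + Z: cost 8 + 7 + 7 = 22 ≤ 27, payoff 15 + 9 + 15 = 39.
Best is A, K, and Z with total payoff 39.

39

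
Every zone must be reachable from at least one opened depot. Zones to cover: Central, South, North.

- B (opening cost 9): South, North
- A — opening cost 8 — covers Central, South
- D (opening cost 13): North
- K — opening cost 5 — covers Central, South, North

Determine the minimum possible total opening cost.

K alone covers Central, South, North — every zone.
Total opening cost: 5.
No cover costs less than 5.

5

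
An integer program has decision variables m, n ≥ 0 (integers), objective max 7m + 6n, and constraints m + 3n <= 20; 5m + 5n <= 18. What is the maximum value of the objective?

21

The continuous relaxation peaks at (3.6, 0) with value 25.20; rounding to a feasible lattice point costs some objective.
(m,n)=(3,0): 1·3+3·0=3≤20, 5·3+5·0=15≤18, objective 21.
(m,n)=(2,1): 1·2+3·1=5≤20, 5·2+5·1=15≤18, objective 20.
(m,n)=(2,0): 1·2+3·0=2≤20, 5·2+5·0=10≤18, objective 14.
The best lattice point is (3,0), giving 21.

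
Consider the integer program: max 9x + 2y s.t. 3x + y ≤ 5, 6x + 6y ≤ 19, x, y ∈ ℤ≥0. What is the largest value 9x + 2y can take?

Relaxing integrality, the LP optimum is 15.00 at (x,y) = (1.67, 0), which is not an integer point.
(x,y)=(1,2): 3·1+1·2=5≤5, 6·1+6·2=18≤19, objective 13.
(x,y)=(1,1): 3·1+1·1=4≤5, 6·1+6·1=12≤19, objective 11.
(x,y)=(1,0): 3·1+1·0=3≤5, 6·1+6·0=6≤19, objective 9.
(x,y)=(0,3): 3·0+1·3=3≤5, 6·0+6·3=18≤19, objective 6.
The best lattice point is (1,2), giving 13.

13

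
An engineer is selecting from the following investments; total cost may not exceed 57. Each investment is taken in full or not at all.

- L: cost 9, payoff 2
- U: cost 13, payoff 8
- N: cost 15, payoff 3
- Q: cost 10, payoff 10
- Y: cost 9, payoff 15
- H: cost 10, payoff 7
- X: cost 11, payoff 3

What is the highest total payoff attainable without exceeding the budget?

Allowing fractional choices, the relaxed optimum would be about 43.9, but investments are indivisible.
U + N + Q + Y + H: cost 13 + 15 + 10 + 9 + 10 = 57 ≤ 57, payoff 8 + 3 + 10 + 15 + 7 = 43.
L + U + Q + Y + H: cost 9 + 13 + 10 + 9 + 10 = 51 ≤ 57, payoff 2 + 8 + 10 + 15 + 7 = 42.
U + Q + Y + H + X: cost 13 + 10 + 9 + 10 + 11 = 53 ≤ 57, payoff 8 + 10 + 15 + 7 + 3 = 43.
The maximum payoff is 43; one optimal choice is U, Q, Y, H, and X.

43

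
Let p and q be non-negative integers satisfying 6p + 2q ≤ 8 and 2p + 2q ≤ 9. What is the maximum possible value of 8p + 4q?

16

(p,q)=(0,4): 6·0+2·4=8≤8, 2·0+2·4=8≤9, objective 16.
(p,q)=(0,3): 6·0+2·3=6≤8, 2·0+2·3=6≤9, objective 12.
The best lattice point is (0,4), giving 16.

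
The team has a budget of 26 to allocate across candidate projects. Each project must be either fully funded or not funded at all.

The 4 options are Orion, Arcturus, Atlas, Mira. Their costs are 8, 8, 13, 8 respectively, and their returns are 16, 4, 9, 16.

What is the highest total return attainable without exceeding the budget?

36

Allowing fractional choices, the relaxed optimum would be about 38.9, but projects are indivisible.
Orion + Arcturus + Mira: cost 8 + 8 + 8 = 24 ≤ 26, return 16 + 4 + 16 = 36.
Orion + Mira: cost 8 + 8 = 16 ≤ 26, return 16 + 16 = 32.
Best is Orion, Arcturus, and Mira with total return 36.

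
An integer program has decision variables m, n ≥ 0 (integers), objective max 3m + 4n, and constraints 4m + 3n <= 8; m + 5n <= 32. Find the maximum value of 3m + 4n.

(m,n)=(0,2) is feasible, giving 8.
(m,n)=(1,1) is feasible, giving 7.
(m,n)=(0,1) is feasible, giving 4.
No feasible integer point exceeds 8.

8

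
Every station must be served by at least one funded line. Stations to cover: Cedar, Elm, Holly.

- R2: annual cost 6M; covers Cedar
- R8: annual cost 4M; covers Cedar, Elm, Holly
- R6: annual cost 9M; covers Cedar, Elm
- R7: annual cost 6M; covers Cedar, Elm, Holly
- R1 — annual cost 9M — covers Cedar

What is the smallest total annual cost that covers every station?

R8 alone covers Cedar, Elm, Holly — every station.
Total annual cost: 4.

4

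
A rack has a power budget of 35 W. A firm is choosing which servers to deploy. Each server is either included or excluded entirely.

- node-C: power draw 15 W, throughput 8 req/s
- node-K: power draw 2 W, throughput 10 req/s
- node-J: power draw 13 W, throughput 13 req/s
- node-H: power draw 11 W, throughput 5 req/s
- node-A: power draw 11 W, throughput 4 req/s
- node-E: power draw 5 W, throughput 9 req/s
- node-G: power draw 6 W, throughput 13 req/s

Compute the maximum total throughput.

node-K + node-J + node-E + node-G: power draw 2 + 13 + 5 + 6 = 26 ≤ 35, throughput 10 + 13 + 9 + 13 = 45.
node-K + node-J + node-H + node-G: power draw 2 + 13 + 11 + 6 = 32 ≤ 35, throughput 10 + 13 + 5 + 13 = 41.
Best is node-K, node-J, node-E, and node-G with total throughput 45.

45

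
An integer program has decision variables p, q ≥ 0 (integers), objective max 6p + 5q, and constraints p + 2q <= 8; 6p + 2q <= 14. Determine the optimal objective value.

(p,q)=(1,3): 1·1+2·3=7≤8, 6·1+2·3=12≤14, objective 21.
(p,q)=(0,4): 1·0+2·4=8≤8, 6·0+2·4=8≤14, objective 20.
(p,q)=(1,2): 1·1+2·2=5≤8, 6·1+2·2=10≤14, objective 16.
No feasible integer point exceeds 21.

21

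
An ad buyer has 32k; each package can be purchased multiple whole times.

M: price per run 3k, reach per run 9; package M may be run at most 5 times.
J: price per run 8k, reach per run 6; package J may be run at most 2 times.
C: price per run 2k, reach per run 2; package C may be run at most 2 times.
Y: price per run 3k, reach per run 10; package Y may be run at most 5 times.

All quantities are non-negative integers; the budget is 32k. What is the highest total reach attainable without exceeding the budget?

This is a bounded integer knapsack.
Y has the best ratio (10/3); taking only Y gives at most 5×10 = 50 (stopped by the supply cap of 5).
Mixing does better — 5×M, 1×C, and 5×Y: price 32 ≤ 32, reach 5·9 + 1·2 + 5·10 = 97.

97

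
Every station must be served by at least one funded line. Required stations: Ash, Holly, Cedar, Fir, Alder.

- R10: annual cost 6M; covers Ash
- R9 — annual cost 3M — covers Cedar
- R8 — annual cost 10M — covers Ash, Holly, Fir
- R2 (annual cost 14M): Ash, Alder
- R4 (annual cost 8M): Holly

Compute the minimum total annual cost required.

Choose R9, R8, and R2: together they cover Ash, Holly, Cedar, Fir, Alder — every station.
Total annual cost: 3 + 10 + 14 = 27.

27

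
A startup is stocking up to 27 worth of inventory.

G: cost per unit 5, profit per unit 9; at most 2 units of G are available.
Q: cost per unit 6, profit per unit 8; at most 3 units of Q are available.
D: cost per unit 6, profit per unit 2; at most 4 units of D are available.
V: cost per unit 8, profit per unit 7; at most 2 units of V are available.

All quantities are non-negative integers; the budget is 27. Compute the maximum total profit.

2×G and 2×Q: cost 22 ≤ 27, profit 2·9 + 2·8 = 34.
1×G and 3×Q: cost 23 ≤ 27, profit 1·9 + 3·8 = 33.
Best is 34.

34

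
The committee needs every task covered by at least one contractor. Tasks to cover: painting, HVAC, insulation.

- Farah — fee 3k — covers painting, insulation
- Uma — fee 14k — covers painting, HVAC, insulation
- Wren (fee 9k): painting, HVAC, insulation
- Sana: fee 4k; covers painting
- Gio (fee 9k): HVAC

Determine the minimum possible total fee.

9

This is an integer covering problem.
Wren alone covers painting, HVAC, insulation — every task.
Total fee: 9.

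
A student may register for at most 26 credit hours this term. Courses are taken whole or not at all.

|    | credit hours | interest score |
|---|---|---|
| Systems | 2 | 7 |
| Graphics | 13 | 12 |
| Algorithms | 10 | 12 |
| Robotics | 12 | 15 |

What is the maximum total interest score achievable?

34

Treat it as a binary knapsack problem.
Allowing fractional choices, the relaxed optimum would be about 35.8, but courses are indivisible.
Systems + Graphics + Algorithms: credit hours 2 + 13 + 10 = 25 ≤ 26, interest score 7 + 12 + 12 = 31.
Algorithms + Robotics: credit hours 10 + 12 = 22 ≤ 26, interest score 12 + 15 = 27.
Systems + Algorithms + Robotics: credit hours 2 + 10 + 12 = 24 ≤ 26, interest score 7 + 12 + 15 = 34.
Best is Systems, Algorithms, and Robotics with total interest score 34.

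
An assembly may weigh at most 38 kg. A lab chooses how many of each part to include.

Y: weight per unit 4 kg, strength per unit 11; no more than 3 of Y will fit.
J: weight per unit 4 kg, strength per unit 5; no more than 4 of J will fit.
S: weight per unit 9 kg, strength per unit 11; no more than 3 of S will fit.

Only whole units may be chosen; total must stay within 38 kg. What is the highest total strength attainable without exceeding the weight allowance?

Y has the best ratio (11/4); taking only Y gives at most 3×11 = 33 (stopped by the supply cap of 3).
Mixing does better — 3×Y, 2×J, and 2×S: weight 38 ≤ 38, strength 3·11 + 2·5 + 2·11 = 65.

65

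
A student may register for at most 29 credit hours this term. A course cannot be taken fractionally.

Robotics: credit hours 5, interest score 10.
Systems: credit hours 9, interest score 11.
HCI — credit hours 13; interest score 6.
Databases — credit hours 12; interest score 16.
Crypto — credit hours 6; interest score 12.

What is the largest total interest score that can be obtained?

Allowing fractional choices, the relaxed optimum would be about 45.3, but courses are indivisible.
Robotics + Databases + Crypto: credit hours 5 + 12 + 6 = 23 ≤ 29, interest score 10 + 16 + 12 = 38.
Systems + Databases + Crypto: credit hours 9 + 12 + 6 = 27 ≤ 29, interest score 11 + 16 + 12 = 39.
Robotics + Systems + Databases: credit hours 5 + 9 + 12 = 26 ≤ 29, interest score 10 + 11 + 16 = 37.
Best is Systems, Databases, and Crypto with total interest score 39.

39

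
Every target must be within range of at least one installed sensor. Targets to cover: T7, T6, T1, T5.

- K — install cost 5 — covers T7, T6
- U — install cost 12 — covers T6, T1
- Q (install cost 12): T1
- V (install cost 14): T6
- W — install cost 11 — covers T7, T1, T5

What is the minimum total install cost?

16

Choose K and W: together they cover T7, T6, T1, T5 — every target.
Total install cost: 5 + 11 = 16.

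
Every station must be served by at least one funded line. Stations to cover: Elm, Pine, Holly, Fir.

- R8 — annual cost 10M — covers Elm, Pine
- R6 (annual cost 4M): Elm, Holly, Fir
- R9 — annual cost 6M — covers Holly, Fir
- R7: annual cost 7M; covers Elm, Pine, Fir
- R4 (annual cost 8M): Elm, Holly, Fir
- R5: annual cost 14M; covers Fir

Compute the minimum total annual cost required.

Choose R6 and R7: together they cover Elm, Pine, Holly, Fir — every station.
Total annual cost: 4 + 7 = 11.
No cover costs less than 11.

11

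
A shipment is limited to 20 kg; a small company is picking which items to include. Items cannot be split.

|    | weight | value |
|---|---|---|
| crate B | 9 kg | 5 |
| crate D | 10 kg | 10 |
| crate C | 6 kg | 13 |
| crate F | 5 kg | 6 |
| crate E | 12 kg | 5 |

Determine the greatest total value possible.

This is an integer program with binary decision variables.
Allowing fractional choices, the relaxed optimum would be about 28.0, but items are indivisible.
crate D + crate C: weight 10 + 6 = 16 ≤ 20, value 10 + 13 = 23.
crate B + crate C + crate F: weight 9 + 6 + 5 = 20 ≤ 20, value 5 + 13 + 6 = 24.
Best is crate B, crate C, and crate F with total value 24.

24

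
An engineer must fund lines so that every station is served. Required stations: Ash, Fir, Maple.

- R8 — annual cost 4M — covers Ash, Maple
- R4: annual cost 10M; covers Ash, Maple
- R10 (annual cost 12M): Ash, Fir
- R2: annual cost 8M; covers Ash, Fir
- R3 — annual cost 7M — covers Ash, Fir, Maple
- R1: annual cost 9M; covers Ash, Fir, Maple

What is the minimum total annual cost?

7

The greedy cost-per-new-station heuristic would pick R8 and R3 for 11, but a cheaper cover exists.
R3 alone covers Ash, Fir, Maple — every station.
Total annual cost: 7.
No cover costs less than 7.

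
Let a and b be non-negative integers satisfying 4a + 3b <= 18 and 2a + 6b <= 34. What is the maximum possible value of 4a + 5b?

25

The continuous relaxation peaks at (0.333, 5.56) with value 29.11; rounding to a feasible lattice point costs some objective.
(a,b)=(0,5): 4·0+3·5=15≤18, 2·0+6·5=30≤34, objective 25.
(a,b)=(1,4): 4·1+3·4=16≤18, 2·1+6·4=26≤34, objective 24.
No feasible integer point exceeds 25.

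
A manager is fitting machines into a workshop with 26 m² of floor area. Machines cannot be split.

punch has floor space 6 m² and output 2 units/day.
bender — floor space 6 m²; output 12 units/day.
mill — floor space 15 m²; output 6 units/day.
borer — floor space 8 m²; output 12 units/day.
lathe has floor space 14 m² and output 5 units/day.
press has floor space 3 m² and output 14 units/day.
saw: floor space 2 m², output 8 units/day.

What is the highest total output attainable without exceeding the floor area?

This is an integer program with binary decision variables.
punch + bender + borer + press + saw: floor space 6 + 6 + 8 + 3 + 2 = 25 ≤ 26, output 2 + 12 + 12 + 14 + 8 = 48.
bender + borer + press + saw: floor space 6 + 8 + 3 + 2 = 19 ≤ 26, output 12 + 12 + 14 + 8 = 46.
punch + bender + borer + press: floor space 6 + 6 + 8 + 3 = 23 ≤ 26, output 2 + 12 + 12 + 14 = 40.
Best is punch, bender, borer, press, and saw with total output 48.

48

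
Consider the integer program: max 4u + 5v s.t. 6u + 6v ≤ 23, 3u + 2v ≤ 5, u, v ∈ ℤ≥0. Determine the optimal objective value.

(u,v)=(0,2): 6·0+6·2=12≤23, 3·0+2·2=4≤5, objective 10.
(u,v)=(1,1): 6·1+6·1=12≤23, 3·1+2·1=5≤5, objective 9.
(u,v)=(0,1): 6·0+6·1=6≤23, 3·0+2·1=2≤5, objective 5.
No feasible integer point exceeds 10.

10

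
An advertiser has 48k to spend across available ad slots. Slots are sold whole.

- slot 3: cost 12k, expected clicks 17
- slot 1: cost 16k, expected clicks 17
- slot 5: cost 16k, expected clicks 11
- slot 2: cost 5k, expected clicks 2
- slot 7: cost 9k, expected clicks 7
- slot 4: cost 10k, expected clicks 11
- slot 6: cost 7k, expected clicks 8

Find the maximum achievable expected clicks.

slot 3 + slot 1 + slot 7 + slot 4: cost 12 + 16 + 9 + 10 = 47 ≤ 48, expected clicks 17 + 17 + 7 + 11 = 52.
slot 3 + slot 1 + slot 4 + slot 6: cost 12 + 16 + 10 + 7 = 45 ≤ 48, expected clicks 17 + 17 + 11 + 8 = 53.
Best is slot 3, slot 1, slot 4, and slot 6 with total expected clicks 53.

53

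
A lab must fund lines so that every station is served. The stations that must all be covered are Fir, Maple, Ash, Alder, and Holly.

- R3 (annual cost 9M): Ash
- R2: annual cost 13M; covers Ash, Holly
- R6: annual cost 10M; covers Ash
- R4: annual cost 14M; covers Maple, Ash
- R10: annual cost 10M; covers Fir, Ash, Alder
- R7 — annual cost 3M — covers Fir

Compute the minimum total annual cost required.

The greedy cost-per-new-station heuristic would pick R7, R10, R2, and R4 for 40, but a cheaper cover exists.
Choose R2, R4, and R10: together they cover Fir, Maple, Ash, Alder, Holly — every station.
Total annual cost: 13 + 14 + 10 = 37.
No cover costs less than 37.

37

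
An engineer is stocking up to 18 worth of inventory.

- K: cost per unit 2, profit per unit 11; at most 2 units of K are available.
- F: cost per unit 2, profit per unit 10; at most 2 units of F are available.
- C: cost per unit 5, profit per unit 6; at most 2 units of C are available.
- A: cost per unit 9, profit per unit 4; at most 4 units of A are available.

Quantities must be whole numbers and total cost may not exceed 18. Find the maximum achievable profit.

54

K has the best ratio (11/2); taking only K gives at most 2×11 = 22 (stopped by the supply cap of 2).
Mixing does better — 2×K, 2×F, and 2×C: cost 18 ≤ 18, profit 2·11 + 2·10 + 2·6 = 54.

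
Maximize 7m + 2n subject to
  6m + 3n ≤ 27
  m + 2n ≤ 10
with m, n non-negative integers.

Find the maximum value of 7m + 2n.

The continuous relaxation peaks at (4.5, 0) with value 31.50; rounding to a feasible lattice point costs some objective.
(m,n)=(4,1) is feasible, giving 30.
(m,n)=(4,0) is feasible, giving 28.
(m,n)=(3,2) is feasible, giving 25.
Maximum is 30 at (m,n)=(4,1).

30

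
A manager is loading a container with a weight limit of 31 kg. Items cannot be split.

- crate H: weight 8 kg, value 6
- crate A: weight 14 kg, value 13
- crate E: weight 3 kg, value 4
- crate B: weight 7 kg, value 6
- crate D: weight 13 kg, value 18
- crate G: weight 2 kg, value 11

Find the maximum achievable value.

This is a 0-1 knapsack instance.
Take crate A, crate D, and crate G: weight 14 + 13 + 2 = 29 ≤ 31, value 13 + 18 + 11 = 42.
No other feasible combination does better.

42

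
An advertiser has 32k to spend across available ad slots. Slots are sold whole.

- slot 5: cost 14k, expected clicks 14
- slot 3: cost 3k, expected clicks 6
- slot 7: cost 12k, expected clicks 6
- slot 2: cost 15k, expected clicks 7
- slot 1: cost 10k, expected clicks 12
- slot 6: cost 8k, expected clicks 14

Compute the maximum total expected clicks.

Treat it as a binary knapsack problem.
slot 5 + slot 3 + slot 6: cost 14 + 3 + 8 = 25 ≤ 32, expected clicks 14 + 6 + 14 = 34.
slot 5 + slot 1 + slot 6: cost 14 + 10 + 8 = 32 ≤ 32, expected clicks 14 + 12 + 14 = 40.
Best is slot 5, slot 1, and slot 6 with total expected clicks 40.

40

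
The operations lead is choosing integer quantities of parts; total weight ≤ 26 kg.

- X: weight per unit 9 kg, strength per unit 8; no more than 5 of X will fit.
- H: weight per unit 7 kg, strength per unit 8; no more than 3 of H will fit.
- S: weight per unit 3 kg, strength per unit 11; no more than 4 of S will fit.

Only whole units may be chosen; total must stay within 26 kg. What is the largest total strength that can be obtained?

60

1×H and 4×S: weight 19 ≤ 26, strength 1·8 + 4·11 = 52.
2×H and 4×S: weight 26 ≤ 26, strength 2·8 + 4·11 = 60.
Best is 60.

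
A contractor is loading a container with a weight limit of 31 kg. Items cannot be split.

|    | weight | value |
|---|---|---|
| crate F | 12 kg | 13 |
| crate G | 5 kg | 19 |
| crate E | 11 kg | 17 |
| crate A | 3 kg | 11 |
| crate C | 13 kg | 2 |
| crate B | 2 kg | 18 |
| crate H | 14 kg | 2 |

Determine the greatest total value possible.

This is an integer program with binary decision variables.
crate F + crate G + crate E + crate B: weight 12 + 5 + 11 + 2 = 30 ≤ 31, value 13 + 19 + 17 + 18 = 67.
crate G + crate E + crate A + crate B: weight 5 + 11 + 3 + 2 = 21 ≤ 31, value 19 + 17 + 11 + 18 = 65.
Best is crate F, crate G, crate E, and crate B with total value 67.

67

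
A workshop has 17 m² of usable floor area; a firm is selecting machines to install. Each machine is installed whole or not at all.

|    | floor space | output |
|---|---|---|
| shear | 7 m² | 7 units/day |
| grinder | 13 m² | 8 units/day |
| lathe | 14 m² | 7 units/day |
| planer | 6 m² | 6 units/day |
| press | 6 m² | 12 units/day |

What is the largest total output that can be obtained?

This is an integer program with binary decision variables.
shear + planer: floor space 7 + 6 = 13 ≤ 17, output 7 + 6 = 13.
shear + press: floor space 7 + 6 = 13 ≤ 17, output 7 + 12 = 19.
planer + press: floor space 6 + 6 = 12 ≤ 17, output 6 + 12 = 18.
Best is shear and press with total output 19.

19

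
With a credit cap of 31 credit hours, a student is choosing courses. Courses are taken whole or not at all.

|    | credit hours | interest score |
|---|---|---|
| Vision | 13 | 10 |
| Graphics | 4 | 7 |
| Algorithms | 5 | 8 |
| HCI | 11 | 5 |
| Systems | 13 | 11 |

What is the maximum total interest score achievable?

29

This is an integer program with binary decision variables.
Graphics + Algorithms + Systems: credit hours 4 + 5 + 13 = 22 ≤ 31, interest score 7 + 8 + 11 = 26.
Vision + Algorithms + Systems: credit hours 13 + 5 + 13 = 31 ≤ 31, interest score 10 + 8 + 11 = 29.
Vision + Graphics + Systems: credit hours 13 + 4 + 13 = 30 ≤ 31, interest score 10 + 7 + 11 = 28.
Best is Vision, Algorithms, and Systems with total interest score 29.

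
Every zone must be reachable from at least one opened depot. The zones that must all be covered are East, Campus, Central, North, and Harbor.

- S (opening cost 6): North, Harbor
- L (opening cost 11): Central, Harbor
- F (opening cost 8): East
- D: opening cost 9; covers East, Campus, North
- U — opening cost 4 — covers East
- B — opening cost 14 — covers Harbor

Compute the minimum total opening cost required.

20

The greedy cost-per-new-zone heuristic would pick S, U, D, and L for 30, but a cheaper cover exists.
Choose L and D: together they cover East, Campus, Central, North, Harbor — every zone.
Total opening cost: 11 + 9 = 20.
No cover costs less than 20.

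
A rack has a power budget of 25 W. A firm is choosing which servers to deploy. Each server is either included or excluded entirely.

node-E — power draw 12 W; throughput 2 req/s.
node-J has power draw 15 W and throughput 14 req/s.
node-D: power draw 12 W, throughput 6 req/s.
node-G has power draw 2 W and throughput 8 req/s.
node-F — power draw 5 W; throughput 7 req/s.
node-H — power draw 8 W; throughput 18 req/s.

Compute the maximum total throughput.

Allowing fractional choices, the relaxed optimum would be about 42.3, but servers are indivisible.
node-D + node-G + node-H: power draw 12 + 2 + 8 = 22 ≤ 25, throughput 6 + 8 + 18 = 32.
node-J + node-G + node-H: power draw 15 + 2 + 8 = 25 ≤ 25, throughput 14 + 8 + 18 = 40.
node-G + node-F + node-H: power draw 2 + 5 + 8 = 15 ≤ 25, throughput 8 + 7 + 18 = 33.
Best is node-J, node-G, and node-H with total throughput 40.

40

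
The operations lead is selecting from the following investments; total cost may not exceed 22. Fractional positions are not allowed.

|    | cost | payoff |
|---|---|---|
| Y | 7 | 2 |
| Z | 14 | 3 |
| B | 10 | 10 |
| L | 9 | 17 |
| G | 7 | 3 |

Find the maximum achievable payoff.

Take B and L: cost 10 + 9 = 19 ≤ 22, payoff 10 + 17 = 27.
No other feasible combination does better.

27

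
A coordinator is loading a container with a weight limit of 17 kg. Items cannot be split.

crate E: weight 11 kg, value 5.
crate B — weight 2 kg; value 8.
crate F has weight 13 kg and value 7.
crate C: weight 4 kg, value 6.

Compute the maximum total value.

19

Take crate E, crate B, and crate C: weight 11 + 2 + 4 = 17 ≤ 17, value 5 + 8 + 6 = 19.
No other feasible combination does better.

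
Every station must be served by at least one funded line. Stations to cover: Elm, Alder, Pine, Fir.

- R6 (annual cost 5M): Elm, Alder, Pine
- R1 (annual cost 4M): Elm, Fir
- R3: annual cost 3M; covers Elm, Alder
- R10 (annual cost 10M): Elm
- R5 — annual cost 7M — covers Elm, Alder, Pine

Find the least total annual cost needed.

This is a weighted set-cover instance.
Choose R6 and R1: together they cover Elm, Alder, Pine, Fir — every station.
Total annual cost: 5 + 4 = 9.

9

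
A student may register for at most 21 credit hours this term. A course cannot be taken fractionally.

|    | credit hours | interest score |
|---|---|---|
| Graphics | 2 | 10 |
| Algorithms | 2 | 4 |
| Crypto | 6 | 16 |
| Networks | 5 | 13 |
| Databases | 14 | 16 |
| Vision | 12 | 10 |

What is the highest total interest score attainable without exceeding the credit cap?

Take Graphics, Algorithms, Crypto, and Networks: credit hours 2 + 2 + 6 + 5 = 15 ≤ 21, interest score 10 + 4 + 16 + 13 = 43.
No other feasible combination does better.

43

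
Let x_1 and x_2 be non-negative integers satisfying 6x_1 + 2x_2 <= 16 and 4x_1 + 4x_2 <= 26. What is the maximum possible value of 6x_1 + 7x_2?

42

Relaxing integrality, the LP optimum is 45.50 at (x_1,x_2) = (0, 6.5), which is not an integer point.
(x_1,x_2)=(0,6) is feasible, giving 42.
(x_1,x_2)=(1,5) is feasible, giving 41.
Maximum is 42 at (x_1,x_2)=(0,6).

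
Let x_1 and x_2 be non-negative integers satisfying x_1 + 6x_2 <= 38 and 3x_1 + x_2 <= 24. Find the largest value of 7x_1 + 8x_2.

82

(x_1,x_2)=(6,5) is feasible, giving 82.
(x_1,x_2)=(5,5) is feasible, giving 75.
(x_1,x_2)=(6,4) is feasible, giving 74.
The best lattice point is (6,5), giving 82.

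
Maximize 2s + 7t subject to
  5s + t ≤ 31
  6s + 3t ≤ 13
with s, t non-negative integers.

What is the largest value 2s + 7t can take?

The continuous relaxation peaks at (0, 4.33) with value 30.33; rounding to a feasible lattice point costs some objective.
(s,t)=(0,4): 5·0+1·4=4≤31, 6·0+3·4=12≤13, objective 28.
(s,t)=(0,3): 5·0+1·3=3≤31, 6·0+3·3=9≤13, objective 21.
Maximum is 28 at (s,t)=(0,4).

28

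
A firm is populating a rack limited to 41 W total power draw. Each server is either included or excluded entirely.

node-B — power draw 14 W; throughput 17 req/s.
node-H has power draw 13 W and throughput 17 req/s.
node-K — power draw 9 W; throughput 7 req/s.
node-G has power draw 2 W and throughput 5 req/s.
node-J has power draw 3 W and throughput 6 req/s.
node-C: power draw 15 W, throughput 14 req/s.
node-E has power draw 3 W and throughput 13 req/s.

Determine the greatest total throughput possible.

This is a 0-1 knapsack instance.
node-B + node-H + node-G + node-J + node-E: power draw 14 + 13 + 2 + 3 + 3 = 35 ≤ 41, throughput 17 + 17 + 5 + 6 + 13 = 58.
node-B + node-H + node-K + node-G + node-E: power draw 14 + 13 + 9 + 2 + 3 = 41 ≤ 41, throughput 17 + 17 + 7 + 5 + 13 = 59.
node-H + node-G + node-J + node-C + node-E: power draw 13 + 2 + 3 + 15 + 3 = 36 ≤ 41, throughput 17 + 5 + 6 + 14 + 13 = 55.
Best is node-B, node-H, node-K, node-G, and node-E with total throughput 59.

59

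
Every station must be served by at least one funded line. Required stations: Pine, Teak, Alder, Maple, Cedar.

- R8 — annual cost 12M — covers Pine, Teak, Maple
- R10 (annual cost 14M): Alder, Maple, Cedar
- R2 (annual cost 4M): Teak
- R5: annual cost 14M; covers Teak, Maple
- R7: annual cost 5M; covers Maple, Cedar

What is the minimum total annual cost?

26

The greedy cost-per-new-station heuristic would pick R7, R2, R8, and R10 for 35, but a cheaper cover exists.
Choose R8 and R10: together they cover Pine, Teak, Alder, Maple, Cedar — every station.
Total annual cost: 12 + 14 = 26.
No cover costs less than 26.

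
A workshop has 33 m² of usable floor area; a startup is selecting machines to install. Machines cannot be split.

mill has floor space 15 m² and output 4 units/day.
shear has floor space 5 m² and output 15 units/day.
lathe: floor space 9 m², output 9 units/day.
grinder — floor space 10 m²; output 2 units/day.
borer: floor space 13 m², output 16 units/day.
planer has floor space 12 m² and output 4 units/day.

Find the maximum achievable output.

This is an integer program with binary decision variables.
shear + borer + planer: floor space 5 + 13 + 12 = 30 ≤ 33, output 15 + 16 + 4 = 35.
shear + lathe + borer: floor space 5 + 9 + 13 = 27 ≤ 33, output 15 + 9 + 16 = 40.
Best is shear, lathe, and borer with total output 40.

40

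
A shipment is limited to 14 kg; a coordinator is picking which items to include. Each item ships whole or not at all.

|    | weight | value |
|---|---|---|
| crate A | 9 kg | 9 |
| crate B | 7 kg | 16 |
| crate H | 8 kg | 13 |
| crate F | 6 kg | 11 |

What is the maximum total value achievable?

crate B + crate F: weight 7 + 6 = 13 ≤ 14, value 16 + 11 = 27.
crate H + crate F: weight 8 + 6 = 14 ≤ 14, value 13 + 11 = 24.
Best is crate B and crate F with total value 27.

27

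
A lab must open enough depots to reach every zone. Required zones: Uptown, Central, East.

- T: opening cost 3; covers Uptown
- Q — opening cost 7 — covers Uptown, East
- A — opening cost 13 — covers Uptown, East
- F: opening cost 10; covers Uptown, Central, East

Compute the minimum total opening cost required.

10

The greedy cost-per-new-zone heuristic would pick T and F for 13, but a cheaper cover exists.
F alone covers Uptown, Central, East — every zone.
Total opening cost: 10.
No cover costs less than 10.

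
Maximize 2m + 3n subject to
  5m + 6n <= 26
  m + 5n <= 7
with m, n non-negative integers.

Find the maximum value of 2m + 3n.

Relaxing integrality, the LP optimum is 10.68 at (m,n) = (4.63, 0.474), which is not an integer point.
(m,n)=(5,0): 5·5+6·0=25≤26, 1·5+5·0=5≤7, objective 10.
(m,n)=(4,0): 5·4+6·0=20≤26, 1·4+5·0=4≤7, objective 8.
(m,n)=(3,0): 5·3+6·0=15≤26, 1·3+5·0=3≤7, objective 6.
No feasible integer point exceeds 10.

10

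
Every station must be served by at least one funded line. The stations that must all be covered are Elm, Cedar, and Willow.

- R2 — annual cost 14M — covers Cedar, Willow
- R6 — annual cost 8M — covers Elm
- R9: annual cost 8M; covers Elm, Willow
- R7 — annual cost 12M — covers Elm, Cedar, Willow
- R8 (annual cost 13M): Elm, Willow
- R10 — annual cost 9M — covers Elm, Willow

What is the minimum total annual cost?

The greedy cost-per-new-station heuristic would pick R9 and R7 for 20, but a cheaper cover exists.
R7 alone covers Elm, Cedar, Willow — every station.
Total annual cost: 12.
No cover costs less than 12.

12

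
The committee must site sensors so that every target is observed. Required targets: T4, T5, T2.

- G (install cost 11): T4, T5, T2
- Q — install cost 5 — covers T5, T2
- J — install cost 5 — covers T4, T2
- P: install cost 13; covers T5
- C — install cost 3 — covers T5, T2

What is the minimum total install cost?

8

This is a weighted set-cover instance.
Choose J and C: together they cover T4, T5, T2 — every target.
Total install cost: 5 + 3 = 8.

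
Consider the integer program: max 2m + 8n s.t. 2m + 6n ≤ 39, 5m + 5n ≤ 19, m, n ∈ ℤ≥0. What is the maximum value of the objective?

24

The continuous relaxation peaks at (0, 3.8) with value 30.40; rounding to a feasible lattice point costs some objective.
(m,n)=(0,3): 2·0+6·3=18≤39, 5·0+5·3=15≤19, objective 24.
(m,n)=(1,2): 2·1+6·2=14≤39, 5·1+5·2=15≤19, objective 18.
No feasible integer point exceeds 24.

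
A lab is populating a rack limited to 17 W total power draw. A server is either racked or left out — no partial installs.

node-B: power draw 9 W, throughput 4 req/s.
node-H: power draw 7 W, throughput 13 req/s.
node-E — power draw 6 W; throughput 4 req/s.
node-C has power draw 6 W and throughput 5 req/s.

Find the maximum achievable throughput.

18

Allowing fractional choices, the relaxed optimum would be about 20.7, but servers are indivisible.
node-B + node-H: power draw 9 + 7 = 16 ≤ 17, throughput 4 + 13 = 17.
node-H + node-E: power draw 7 + 6 = 13 ≤ 17, throughput 13 + 4 = 17.
node-H + node-C: power draw 7 + 6 = 13 ≤ 17, throughput 13 + 5 = 18.
Best is node-H and node-C with total throughput 18.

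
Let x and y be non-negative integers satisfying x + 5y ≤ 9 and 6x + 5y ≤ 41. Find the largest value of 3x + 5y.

18

(x,y)=(6,0) is feasible, giving 18.
(x,y)=(5,0) is feasible, giving 15.
The best lattice point is (6,0), giving 18.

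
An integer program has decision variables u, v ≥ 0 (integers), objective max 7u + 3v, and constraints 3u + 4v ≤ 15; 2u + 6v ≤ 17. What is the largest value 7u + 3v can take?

(u,v)=(5,0): 3·5+4·0=15≤15, 2·5+6·0=10≤17, objective 35.
(u,v)=(4,0): 3·4+4·0=12≤15, 2·4+6·0=8≤17, objective 28.
No feasible integer point exceeds 35.

35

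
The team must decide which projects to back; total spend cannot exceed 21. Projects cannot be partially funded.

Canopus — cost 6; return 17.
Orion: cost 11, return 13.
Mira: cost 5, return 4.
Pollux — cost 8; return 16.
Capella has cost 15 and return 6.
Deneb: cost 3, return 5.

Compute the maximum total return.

Treat it as a binary knapsack problem.
Canopus + Mira + Pollux: cost 6 + 5 + 8 = 19 ≤ 21, return 17 + 4 + 16 = 37.
Canopus + Pollux + Deneb: cost 6 + 8 + 3 = 17 ≤ 21, return 17 + 16 + 5 = 38.
Canopus + Orion + Deneb: cost 6 + 11 + 3 = 20 ≤ 21, return 17 + 13 + 5 = 35.
Best is Canopus, Pollux, and Deneb with total return 38.

38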